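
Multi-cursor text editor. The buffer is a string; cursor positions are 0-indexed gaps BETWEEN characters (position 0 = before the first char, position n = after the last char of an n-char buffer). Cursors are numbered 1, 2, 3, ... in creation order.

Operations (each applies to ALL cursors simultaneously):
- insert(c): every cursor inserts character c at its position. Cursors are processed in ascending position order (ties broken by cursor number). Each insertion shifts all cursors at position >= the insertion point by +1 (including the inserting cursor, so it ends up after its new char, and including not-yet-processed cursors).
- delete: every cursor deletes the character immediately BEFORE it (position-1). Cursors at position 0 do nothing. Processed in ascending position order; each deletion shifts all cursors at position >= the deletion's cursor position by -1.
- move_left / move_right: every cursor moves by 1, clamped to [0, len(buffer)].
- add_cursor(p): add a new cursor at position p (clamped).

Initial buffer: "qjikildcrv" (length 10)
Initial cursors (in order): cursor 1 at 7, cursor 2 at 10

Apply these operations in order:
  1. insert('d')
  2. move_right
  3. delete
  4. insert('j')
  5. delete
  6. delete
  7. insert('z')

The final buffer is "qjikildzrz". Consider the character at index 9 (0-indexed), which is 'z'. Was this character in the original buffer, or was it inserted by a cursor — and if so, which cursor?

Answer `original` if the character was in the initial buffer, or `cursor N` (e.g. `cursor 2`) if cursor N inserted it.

After op 1 (insert('d')): buffer="qjikilddcrvd" (len 12), cursors c1@8 c2@12, authorship .......1...2
After op 2 (move_right): buffer="qjikilddcrvd" (len 12), cursors c1@9 c2@12, authorship .......1...2
After op 3 (delete): buffer="qjikilddrv" (len 10), cursors c1@8 c2@10, authorship .......1..
After op 4 (insert('j')): buffer="qjikilddjrvj" (len 12), cursors c1@9 c2@12, authorship .......11..2
After op 5 (delete): buffer="qjikilddrv" (len 10), cursors c1@8 c2@10, authorship .......1..
After op 6 (delete): buffer="qjikildr" (len 8), cursors c1@7 c2@8, authorship ........
After op 7 (insert('z')): buffer="qjikildzrz" (len 10), cursors c1@8 c2@10, authorship .......1.2
Authorship (.=original, N=cursor N): . . . . . . . 1 . 2
Index 9: author = 2

Answer: cursor 2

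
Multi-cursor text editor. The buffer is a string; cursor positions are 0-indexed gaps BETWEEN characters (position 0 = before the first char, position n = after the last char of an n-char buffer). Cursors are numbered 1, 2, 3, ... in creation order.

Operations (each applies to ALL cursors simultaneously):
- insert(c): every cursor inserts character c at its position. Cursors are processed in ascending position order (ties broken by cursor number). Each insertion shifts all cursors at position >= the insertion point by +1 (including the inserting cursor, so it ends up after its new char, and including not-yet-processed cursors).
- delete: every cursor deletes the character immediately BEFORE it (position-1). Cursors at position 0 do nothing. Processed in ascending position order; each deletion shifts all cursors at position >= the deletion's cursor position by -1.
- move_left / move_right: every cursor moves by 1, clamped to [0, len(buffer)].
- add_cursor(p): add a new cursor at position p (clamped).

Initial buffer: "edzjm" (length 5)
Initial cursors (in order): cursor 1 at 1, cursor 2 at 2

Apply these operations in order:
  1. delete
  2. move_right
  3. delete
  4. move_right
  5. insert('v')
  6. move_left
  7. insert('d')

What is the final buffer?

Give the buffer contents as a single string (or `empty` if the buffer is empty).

After op 1 (delete): buffer="zjm" (len 3), cursors c1@0 c2@0, authorship ...
After op 2 (move_right): buffer="zjm" (len 3), cursors c1@1 c2@1, authorship ...
After op 3 (delete): buffer="jm" (len 2), cursors c1@0 c2@0, authorship ..
After op 4 (move_right): buffer="jm" (len 2), cursors c1@1 c2@1, authorship ..
After op 5 (insert('v')): buffer="jvvm" (len 4), cursors c1@3 c2@3, authorship .12.
After op 6 (move_left): buffer="jvvm" (len 4), cursors c1@2 c2@2, authorship .12.
After op 7 (insert('d')): buffer="jvddvm" (len 6), cursors c1@4 c2@4, authorship .1122.

Answer: jvddvm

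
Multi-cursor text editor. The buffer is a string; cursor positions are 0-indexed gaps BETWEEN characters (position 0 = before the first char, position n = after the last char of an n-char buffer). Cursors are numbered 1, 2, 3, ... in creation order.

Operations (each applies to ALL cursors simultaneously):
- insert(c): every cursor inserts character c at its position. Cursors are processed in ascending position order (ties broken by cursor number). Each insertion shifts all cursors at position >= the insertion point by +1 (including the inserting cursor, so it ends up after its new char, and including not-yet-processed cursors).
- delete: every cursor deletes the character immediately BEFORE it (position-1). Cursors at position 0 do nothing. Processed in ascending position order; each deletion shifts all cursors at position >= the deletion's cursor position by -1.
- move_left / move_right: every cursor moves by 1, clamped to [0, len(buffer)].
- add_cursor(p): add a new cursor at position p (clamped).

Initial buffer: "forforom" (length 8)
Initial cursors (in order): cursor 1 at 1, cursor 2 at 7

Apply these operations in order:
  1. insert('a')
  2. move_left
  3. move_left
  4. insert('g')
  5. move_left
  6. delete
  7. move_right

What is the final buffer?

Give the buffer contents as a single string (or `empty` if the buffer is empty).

After op 1 (insert('a')): buffer="faorforoam" (len 10), cursors c1@2 c2@9, authorship .1......2.
After op 2 (move_left): buffer="faorforoam" (len 10), cursors c1@1 c2@8, authorship .1......2.
After op 3 (move_left): buffer="faorforoam" (len 10), cursors c1@0 c2@7, authorship .1......2.
After op 4 (insert('g')): buffer="gfaorforgoam" (len 12), cursors c1@1 c2@9, authorship 1.1.....2.2.
After op 5 (move_left): buffer="gfaorforgoam" (len 12), cursors c1@0 c2@8, authorship 1.1.....2.2.
After op 6 (delete): buffer="gfaorfogoam" (len 11), cursors c1@0 c2@7, authorship 1.1....2.2.
After op 7 (move_right): buffer="gfaorfogoam" (len 11), cursors c1@1 c2@8, authorship 1.1....2.2.

Answer: gfaorfogoam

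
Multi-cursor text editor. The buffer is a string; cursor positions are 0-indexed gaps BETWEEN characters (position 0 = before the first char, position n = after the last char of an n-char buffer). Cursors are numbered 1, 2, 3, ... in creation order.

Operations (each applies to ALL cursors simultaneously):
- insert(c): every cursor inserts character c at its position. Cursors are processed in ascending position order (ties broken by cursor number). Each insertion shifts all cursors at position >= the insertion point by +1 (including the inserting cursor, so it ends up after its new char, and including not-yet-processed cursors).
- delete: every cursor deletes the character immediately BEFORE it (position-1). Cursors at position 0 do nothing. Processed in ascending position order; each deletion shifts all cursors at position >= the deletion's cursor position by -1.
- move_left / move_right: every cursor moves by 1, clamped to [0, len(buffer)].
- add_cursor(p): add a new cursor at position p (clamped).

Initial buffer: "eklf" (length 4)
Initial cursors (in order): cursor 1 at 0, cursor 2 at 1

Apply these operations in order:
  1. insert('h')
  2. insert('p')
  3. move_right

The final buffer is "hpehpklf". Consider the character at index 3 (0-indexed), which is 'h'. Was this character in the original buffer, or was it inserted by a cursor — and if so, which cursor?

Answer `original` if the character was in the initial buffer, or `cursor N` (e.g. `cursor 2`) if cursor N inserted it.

After op 1 (insert('h')): buffer="hehklf" (len 6), cursors c1@1 c2@3, authorship 1.2...
After op 2 (insert('p')): buffer="hpehpklf" (len 8), cursors c1@2 c2@5, authorship 11.22...
After op 3 (move_right): buffer="hpehpklf" (len 8), cursors c1@3 c2@6, authorship 11.22...
Authorship (.=original, N=cursor N): 1 1 . 2 2 . . .
Index 3: author = 2

Answer: cursor 2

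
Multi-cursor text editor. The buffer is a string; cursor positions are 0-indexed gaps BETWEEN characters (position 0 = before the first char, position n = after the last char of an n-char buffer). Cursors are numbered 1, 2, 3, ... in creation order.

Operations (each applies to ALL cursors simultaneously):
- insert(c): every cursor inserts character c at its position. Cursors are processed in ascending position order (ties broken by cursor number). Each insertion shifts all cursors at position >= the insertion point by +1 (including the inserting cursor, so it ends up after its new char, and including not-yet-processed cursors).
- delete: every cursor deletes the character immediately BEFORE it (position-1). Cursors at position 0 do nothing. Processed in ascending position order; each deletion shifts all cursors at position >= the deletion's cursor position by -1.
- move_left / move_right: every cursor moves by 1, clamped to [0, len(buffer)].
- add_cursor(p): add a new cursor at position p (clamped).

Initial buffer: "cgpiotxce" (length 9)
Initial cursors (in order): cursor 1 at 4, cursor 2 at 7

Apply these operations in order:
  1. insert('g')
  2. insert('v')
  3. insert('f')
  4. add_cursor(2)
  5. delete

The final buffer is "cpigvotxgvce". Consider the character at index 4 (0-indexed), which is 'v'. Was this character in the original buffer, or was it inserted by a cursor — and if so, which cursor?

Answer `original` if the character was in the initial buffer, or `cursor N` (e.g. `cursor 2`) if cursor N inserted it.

After op 1 (insert('g')): buffer="cgpigotxgce" (len 11), cursors c1@5 c2@9, authorship ....1...2..
After op 2 (insert('v')): buffer="cgpigvotxgvce" (len 13), cursors c1@6 c2@11, authorship ....11...22..
After op 3 (insert('f')): buffer="cgpigvfotxgvfce" (len 15), cursors c1@7 c2@13, authorship ....111...222..
After op 4 (add_cursor(2)): buffer="cgpigvfotxgvfce" (len 15), cursors c3@2 c1@7 c2@13, authorship ....111...222..
After op 5 (delete): buffer="cpigvotxgvce" (len 12), cursors c3@1 c1@5 c2@10, authorship ...11...22..
Authorship (.=original, N=cursor N): . . . 1 1 . . . 2 2 . .
Index 4: author = 1

Answer: cursor 1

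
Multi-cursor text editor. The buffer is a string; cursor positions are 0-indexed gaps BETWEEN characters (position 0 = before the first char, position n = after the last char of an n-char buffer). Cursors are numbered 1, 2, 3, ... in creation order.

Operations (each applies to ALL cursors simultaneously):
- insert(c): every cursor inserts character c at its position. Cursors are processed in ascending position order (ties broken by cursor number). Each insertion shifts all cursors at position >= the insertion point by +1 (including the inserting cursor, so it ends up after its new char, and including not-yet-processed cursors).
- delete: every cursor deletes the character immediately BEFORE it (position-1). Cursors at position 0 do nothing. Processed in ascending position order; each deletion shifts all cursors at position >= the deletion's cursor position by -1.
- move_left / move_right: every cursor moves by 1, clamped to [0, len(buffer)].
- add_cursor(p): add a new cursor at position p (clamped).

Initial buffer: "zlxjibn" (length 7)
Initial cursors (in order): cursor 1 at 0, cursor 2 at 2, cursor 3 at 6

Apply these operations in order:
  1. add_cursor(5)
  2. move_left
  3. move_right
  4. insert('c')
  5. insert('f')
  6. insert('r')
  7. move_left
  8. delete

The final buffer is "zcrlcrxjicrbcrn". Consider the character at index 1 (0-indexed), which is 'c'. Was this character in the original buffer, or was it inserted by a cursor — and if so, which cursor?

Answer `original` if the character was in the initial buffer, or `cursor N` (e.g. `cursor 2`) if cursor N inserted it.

After op 1 (add_cursor(5)): buffer="zlxjibn" (len 7), cursors c1@0 c2@2 c4@5 c3@6, authorship .......
After op 2 (move_left): buffer="zlxjibn" (len 7), cursors c1@0 c2@1 c4@4 c3@5, authorship .......
After op 3 (move_right): buffer="zlxjibn" (len 7), cursors c1@1 c2@2 c4@5 c3@6, authorship .......
After op 4 (insert('c')): buffer="zclcxjicbcn" (len 11), cursors c1@2 c2@4 c4@8 c3@10, authorship .1.2...4.3.
After op 5 (insert('f')): buffer="zcflcfxjicfbcfn" (len 15), cursors c1@3 c2@6 c4@11 c3@14, authorship .11.22...44.33.
After op 6 (insert('r')): buffer="zcfrlcfrxjicfrbcfrn" (len 19), cursors c1@4 c2@8 c4@14 c3@18, authorship .111.222...444.333.
After op 7 (move_left): buffer="zcfrlcfrxjicfrbcfrn" (len 19), cursors c1@3 c2@7 c4@13 c3@17, authorship .111.222...444.333.
After op 8 (delete): buffer="zcrlcrxjicrbcrn" (len 15), cursors c1@2 c2@5 c4@10 c3@13, authorship .11.22...44.33.
Authorship (.=original, N=cursor N): . 1 1 . 2 2 . . . 4 4 . 3 3 .
Index 1: author = 1

Answer: cursor 1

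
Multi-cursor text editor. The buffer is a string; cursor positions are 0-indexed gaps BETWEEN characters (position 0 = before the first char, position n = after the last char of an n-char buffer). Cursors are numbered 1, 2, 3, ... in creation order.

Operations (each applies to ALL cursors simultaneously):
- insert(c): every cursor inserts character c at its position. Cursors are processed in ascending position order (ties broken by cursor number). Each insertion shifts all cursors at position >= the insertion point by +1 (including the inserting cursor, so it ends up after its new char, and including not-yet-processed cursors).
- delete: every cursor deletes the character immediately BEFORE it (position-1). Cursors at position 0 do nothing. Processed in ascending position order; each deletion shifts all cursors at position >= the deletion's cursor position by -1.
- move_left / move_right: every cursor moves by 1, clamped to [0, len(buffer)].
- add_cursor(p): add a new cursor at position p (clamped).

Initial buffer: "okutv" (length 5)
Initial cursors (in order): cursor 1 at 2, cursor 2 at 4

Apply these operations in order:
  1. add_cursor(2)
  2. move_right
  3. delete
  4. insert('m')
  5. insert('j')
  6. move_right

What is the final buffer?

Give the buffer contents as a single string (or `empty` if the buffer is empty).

Answer: ommjjtmj

Derivation:
After op 1 (add_cursor(2)): buffer="okutv" (len 5), cursors c1@2 c3@2 c2@4, authorship .....
After op 2 (move_right): buffer="okutv" (len 5), cursors c1@3 c3@3 c2@5, authorship .....
After op 3 (delete): buffer="ot" (len 2), cursors c1@1 c3@1 c2@2, authorship ..
After op 4 (insert('m')): buffer="ommtm" (len 5), cursors c1@3 c3@3 c2@5, authorship .13.2
After op 5 (insert('j')): buffer="ommjjtmj" (len 8), cursors c1@5 c3@5 c2@8, authorship .1313.22
After op 6 (move_right): buffer="ommjjtmj" (len 8), cursors c1@6 c3@6 c2@8, authorship .1313.22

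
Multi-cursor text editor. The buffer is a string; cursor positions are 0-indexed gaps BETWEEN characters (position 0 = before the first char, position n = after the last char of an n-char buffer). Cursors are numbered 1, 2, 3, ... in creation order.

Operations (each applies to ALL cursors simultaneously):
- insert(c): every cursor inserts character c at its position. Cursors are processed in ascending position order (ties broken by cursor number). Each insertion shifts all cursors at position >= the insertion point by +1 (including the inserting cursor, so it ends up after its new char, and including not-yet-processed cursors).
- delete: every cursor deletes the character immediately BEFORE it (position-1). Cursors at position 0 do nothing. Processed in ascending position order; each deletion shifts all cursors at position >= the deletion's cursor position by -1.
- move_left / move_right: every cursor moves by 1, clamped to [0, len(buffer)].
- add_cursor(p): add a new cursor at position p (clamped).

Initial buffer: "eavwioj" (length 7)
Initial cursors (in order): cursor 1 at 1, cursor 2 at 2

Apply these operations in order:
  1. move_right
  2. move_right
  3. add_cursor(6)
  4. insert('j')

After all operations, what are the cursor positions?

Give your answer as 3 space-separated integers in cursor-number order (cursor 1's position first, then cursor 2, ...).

Answer: 4 6 9

Derivation:
After op 1 (move_right): buffer="eavwioj" (len 7), cursors c1@2 c2@3, authorship .......
After op 2 (move_right): buffer="eavwioj" (len 7), cursors c1@3 c2@4, authorship .......
After op 3 (add_cursor(6)): buffer="eavwioj" (len 7), cursors c1@3 c2@4 c3@6, authorship .......
After op 4 (insert('j')): buffer="eavjwjiojj" (len 10), cursors c1@4 c2@6 c3@9, authorship ...1.2..3.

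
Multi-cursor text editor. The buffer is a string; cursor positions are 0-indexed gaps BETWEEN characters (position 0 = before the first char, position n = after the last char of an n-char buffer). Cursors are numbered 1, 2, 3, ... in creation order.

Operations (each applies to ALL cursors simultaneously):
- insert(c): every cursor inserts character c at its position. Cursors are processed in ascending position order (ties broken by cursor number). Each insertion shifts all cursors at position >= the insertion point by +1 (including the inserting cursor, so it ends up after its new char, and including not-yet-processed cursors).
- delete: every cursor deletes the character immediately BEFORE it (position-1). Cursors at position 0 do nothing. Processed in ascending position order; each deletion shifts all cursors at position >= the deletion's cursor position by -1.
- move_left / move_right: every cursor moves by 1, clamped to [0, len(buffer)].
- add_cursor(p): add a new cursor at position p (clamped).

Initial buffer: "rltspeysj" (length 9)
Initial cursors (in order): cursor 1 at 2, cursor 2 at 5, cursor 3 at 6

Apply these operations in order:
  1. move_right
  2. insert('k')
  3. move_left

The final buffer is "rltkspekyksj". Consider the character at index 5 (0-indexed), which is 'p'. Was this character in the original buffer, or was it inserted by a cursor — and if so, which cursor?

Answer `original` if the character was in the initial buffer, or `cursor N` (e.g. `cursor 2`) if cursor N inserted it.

After op 1 (move_right): buffer="rltspeysj" (len 9), cursors c1@3 c2@6 c3@7, authorship .........
After op 2 (insert('k')): buffer="rltkspekyksj" (len 12), cursors c1@4 c2@8 c3@10, authorship ...1...2.3..
After op 3 (move_left): buffer="rltkspekyksj" (len 12), cursors c1@3 c2@7 c3@9, authorship ...1...2.3..
Authorship (.=original, N=cursor N): . . . 1 . . . 2 . 3 . .
Index 5: author = original

Answer: original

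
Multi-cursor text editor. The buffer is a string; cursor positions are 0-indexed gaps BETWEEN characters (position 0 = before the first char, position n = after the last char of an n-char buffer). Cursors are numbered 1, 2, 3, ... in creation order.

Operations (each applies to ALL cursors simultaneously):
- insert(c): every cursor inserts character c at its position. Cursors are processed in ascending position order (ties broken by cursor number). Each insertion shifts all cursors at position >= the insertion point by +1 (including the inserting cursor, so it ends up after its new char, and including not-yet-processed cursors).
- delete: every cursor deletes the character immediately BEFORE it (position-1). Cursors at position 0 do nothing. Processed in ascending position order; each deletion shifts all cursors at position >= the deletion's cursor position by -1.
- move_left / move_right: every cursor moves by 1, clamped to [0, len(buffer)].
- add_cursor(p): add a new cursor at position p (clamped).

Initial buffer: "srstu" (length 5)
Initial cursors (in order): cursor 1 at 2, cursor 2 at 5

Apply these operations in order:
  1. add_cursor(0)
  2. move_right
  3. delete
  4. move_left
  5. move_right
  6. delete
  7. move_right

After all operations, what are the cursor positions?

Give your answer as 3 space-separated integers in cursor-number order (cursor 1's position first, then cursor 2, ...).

Answer: 0 0 0

Derivation:
After op 1 (add_cursor(0)): buffer="srstu" (len 5), cursors c3@0 c1@2 c2@5, authorship .....
After op 2 (move_right): buffer="srstu" (len 5), cursors c3@1 c1@3 c2@5, authorship .....
After op 3 (delete): buffer="rt" (len 2), cursors c3@0 c1@1 c2@2, authorship ..
After op 4 (move_left): buffer="rt" (len 2), cursors c1@0 c3@0 c2@1, authorship ..
After op 5 (move_right): buffer="rt" (len 2), cursors c1@1 c3@1 c2@2, authorship ..
After op 6 (delete): buffer="" (len 0), cursors c1@0 c2@0 c3@0, authorship 
After op 7 (move_right): buffer="" (len 0), cursors c1@0 c2@0 c3@0, authorship 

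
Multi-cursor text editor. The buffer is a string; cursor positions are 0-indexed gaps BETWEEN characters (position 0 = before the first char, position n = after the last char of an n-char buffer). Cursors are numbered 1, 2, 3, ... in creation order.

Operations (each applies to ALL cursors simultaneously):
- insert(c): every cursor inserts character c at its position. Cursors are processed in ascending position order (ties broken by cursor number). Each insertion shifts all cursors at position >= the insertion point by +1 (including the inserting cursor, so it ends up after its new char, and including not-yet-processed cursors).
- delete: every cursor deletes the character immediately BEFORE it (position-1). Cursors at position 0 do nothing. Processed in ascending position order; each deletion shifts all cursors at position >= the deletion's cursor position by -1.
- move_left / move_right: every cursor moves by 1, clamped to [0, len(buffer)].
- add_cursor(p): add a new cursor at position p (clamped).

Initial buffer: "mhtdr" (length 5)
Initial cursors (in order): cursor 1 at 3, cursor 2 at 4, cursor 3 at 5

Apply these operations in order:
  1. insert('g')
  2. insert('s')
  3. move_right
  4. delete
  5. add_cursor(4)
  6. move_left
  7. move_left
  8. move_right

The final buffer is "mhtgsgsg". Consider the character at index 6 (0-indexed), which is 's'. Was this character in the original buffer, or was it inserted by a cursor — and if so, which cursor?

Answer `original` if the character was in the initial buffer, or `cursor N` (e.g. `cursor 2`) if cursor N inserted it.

Answer: cursor 2

Derivation:
After op 1 (insert('g')): buffer="mhtgdgrg" (len 8), cursors c1@4 c2@6 c3@8, authorship ...1.2.3
After op 2 (insert('s')): buffer="mhtgsdgsrgs" (len 11), cursors c1@5 c2@8 c3@11, authorship ...11.22.33
After op 3 (move_right): buffer="mhtgsdgsrgs" (len 11), cursors c1@6 c2@9 c3@11, authorship ...11.22.33
After op 4 (delete): buffer="mhtgsgsg" (len 8), cursors c1@5 c2@7 c3@8, authorship ...11223
After op 5 (add_cursor(4)): buffer="mhtgsgsg" (len 8), cursors c4@4 c1@5 c2@7 c3@8, authorship ...11223
After op 6 (move_left): buffer="mhtgsgsg" (len 8), cursors c4@3 c1@4 c2@6 c3@7, authorship ...11223
After op 7 (move_left): buffer="mhtgsgsg" (len 8), cursors c4@2 c1@3 c2@5 c3@6, authorship ...11223
After op 8 (move_right): buffer="mhtgsgsg" (len 8), cursors c4@3 c1@4 c2@6 c3@7, authorship ...11223
Authorship (.=original, N=cursor N): . . . 1 1 2 2 3
Index 6: author = 2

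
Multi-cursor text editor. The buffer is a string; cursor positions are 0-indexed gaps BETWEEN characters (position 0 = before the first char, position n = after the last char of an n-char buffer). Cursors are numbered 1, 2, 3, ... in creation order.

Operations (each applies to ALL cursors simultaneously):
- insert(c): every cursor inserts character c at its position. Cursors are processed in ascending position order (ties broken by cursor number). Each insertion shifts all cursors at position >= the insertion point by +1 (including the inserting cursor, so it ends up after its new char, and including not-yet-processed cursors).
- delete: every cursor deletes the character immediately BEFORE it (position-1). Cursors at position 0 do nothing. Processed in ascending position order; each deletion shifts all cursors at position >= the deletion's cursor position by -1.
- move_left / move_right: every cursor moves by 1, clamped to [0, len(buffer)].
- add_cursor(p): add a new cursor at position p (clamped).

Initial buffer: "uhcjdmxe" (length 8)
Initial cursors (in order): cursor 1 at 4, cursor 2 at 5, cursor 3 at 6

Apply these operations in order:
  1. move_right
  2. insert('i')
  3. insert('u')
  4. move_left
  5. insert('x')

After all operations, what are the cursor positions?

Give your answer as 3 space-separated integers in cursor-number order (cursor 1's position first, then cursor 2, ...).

Answer: 7 11 15

Derivation:
After op 1 (move_right): buffer="uhcjdmxe" (len 8), cursors c1@5 c2@6 c3@7, authorship ........
After op 2 (insert('i')): buffer="uhcjdimixie" (len 11), cursors c1@6 c2@8 c3@10, authorship .....1.2.3.
After op 3 (insert('u')): buffer="uhcjdiumiuxiue" (len 14), cursors c1@7 c2@10 c3@13, authorship .....11.22.33.
After op 4 (move_left): buffer="uhcjdiumiuxiue" (len 14), cursors c1@6 c2@9 c3@12, authorship .....11.22.33.
After op 5 (insert('x')): buffer="uhcjdixumixuxixue" (len 17), cursors c1@7 c2@11 c3@15, authorship .....111.222.333.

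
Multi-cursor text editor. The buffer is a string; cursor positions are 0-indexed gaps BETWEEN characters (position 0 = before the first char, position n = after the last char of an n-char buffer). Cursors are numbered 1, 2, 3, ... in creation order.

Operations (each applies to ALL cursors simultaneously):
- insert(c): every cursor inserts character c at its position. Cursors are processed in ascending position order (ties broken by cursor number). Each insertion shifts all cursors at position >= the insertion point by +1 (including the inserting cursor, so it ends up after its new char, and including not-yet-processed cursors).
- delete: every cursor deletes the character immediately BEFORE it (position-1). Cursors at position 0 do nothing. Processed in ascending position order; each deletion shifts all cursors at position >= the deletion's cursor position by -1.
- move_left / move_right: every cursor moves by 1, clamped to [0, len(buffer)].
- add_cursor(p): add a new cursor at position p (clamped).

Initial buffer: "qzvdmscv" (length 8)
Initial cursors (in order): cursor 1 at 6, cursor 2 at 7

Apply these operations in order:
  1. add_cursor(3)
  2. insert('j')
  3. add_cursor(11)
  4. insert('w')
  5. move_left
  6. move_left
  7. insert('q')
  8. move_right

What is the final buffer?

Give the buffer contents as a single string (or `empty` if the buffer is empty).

Answer: qzvqjwdmsqjwcqjwqvw

Derivation:
After op 1 (add_cursor(3)): buffer="qzvdmscv" (len 8), cursors c3@3 c1@6 c2@7, authorship ........
After op 2 (insert('j')): buffer="qzvjdmsjcjv" (len 11), cursors c3@4 c1@8 c2@10, authorship ...3...1.2.
After op 3 (add_cursor(11)): buffer="qzvjdmsjcjv" (len 11), cursors c3@4 c1@8 c2@10 c4@11, authorship ...3...1.2.
After op 4 (insert('w')): buffer="qzvjwdmsjwcjwvw" (len 15), cursors c3@5 c1@10 c2@13 c4@15, authorship ...33...11.22.4
After op 5 (move_left): buffer="qzvjwdmsjwcjwvw" (len 15), cursors c3@4 c1@9 c2@12 c4@14, authorship ...33...11.22.4
After op 6 (move_left): buffer="qzvjwdmsjwcjwvw" (len 15), cursors c3@3 c1@8 c2@11 c4@13, authorship ...33...11.22.4
After op 7 (insert('q')): buffer="qzvqjwdmsqjwcqjwqvw" (len 19), cursors c3@4 c1@10 c2@14 c4@17, authorship ...333...111.2224.4
After op 8 (move_right): buffer="qzvqjwdmsqjwcqjwqvw" (len 19), cursors c3@5 c1@11 c2@15 c4@18, authorship ...333...111.2224.4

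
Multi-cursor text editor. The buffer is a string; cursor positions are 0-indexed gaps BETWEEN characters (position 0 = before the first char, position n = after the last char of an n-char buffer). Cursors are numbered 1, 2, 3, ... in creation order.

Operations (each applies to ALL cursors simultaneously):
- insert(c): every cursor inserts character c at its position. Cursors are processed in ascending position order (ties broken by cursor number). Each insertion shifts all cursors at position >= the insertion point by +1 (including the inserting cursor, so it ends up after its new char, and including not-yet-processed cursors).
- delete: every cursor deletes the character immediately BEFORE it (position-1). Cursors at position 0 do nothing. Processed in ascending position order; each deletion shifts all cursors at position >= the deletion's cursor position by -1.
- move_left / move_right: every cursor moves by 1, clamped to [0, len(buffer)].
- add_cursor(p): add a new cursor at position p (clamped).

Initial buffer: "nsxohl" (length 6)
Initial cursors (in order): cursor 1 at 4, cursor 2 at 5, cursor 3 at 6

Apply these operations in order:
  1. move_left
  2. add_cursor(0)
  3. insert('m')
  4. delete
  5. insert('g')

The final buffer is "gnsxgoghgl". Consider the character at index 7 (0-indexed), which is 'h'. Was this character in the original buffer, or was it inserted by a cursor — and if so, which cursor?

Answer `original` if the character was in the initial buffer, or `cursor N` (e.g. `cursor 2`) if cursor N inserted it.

After op 1 (move_left): buffer="nsxohl" (len 6), cursors c1@3 c2@4 c3@5, authorship ......
After op 2 (add_cursor(0)): buffer="nsxohl" (len 6), cursors c4@0 c1@3 c2@4 c3@5, authorship ......
After op 3 (insert('m')): buffer="mnsxmomhml" (len 10), cursors c4@1 c1@5 c2@7 c3@9, authorship 4...1.2.3.
After op 4 (delete): buffer="nsxohl" (len 6), cursors c4@0 c1@3 c2@4 c3@5, authorship ......
After op 5 (insert('g')): buffer="gnsxgoghgl" (len 10), cursors c4@1 c1@5 c2@7 c3@9, authorship 4...1.2.3.
Authorship (.=original, N=cursor N): 4 . . . 1 . 2 . 3 .
Index 7: author = original

Answer: original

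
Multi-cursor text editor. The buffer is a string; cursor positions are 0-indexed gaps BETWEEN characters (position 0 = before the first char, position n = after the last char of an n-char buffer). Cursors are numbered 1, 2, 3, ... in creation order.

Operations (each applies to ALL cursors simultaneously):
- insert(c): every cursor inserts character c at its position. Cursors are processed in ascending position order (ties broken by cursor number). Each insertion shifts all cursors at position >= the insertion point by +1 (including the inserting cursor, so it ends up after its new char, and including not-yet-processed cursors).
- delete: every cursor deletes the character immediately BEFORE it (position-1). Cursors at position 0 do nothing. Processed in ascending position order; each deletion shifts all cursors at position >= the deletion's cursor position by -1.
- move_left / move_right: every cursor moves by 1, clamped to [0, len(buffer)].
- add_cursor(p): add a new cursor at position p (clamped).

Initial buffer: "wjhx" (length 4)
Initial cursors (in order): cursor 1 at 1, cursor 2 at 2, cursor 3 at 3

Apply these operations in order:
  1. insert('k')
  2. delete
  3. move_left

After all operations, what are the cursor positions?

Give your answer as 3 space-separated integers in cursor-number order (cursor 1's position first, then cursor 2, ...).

After op 1 (insert('k')): buffer="wkjkhkx" (len 7), cursors c1@2 c2@4 c3@6, authorship .1.2.3.
After op 2 (delete): buffer="wjhx" (len 4), cursors c1@1 c2@2 c3@3, authorship ....
After op 3 (move_left): buffer="wjhx" (len 4), cursors c1@0 c2@1 c3@2, authorship ....

Answer: 0 1 2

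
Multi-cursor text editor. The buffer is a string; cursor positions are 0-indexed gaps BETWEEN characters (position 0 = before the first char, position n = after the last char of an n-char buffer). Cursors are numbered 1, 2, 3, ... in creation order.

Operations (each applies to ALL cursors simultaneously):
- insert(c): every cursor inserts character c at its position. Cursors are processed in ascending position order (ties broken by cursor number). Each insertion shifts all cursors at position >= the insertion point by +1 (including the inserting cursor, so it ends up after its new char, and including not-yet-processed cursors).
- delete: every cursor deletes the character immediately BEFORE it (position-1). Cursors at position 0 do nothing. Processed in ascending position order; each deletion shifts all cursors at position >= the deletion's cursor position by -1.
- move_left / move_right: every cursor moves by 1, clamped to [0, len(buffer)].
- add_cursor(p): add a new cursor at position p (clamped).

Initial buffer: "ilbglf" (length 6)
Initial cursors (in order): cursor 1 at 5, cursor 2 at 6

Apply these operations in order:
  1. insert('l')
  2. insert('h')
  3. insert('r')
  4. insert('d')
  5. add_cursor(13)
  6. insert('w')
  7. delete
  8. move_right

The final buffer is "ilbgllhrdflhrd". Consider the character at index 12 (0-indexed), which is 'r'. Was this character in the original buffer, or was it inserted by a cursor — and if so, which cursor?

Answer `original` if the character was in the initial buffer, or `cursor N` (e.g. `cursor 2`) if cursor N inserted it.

Answer: cursor 2

Derivation:
After op 1 (insert('l')): buffer="ilbgllfl" (len 8), cursors c1@6 c2@8, authorship .....1.2
After op 2 (insert('h')): buffer="ilbgllhflh" (len 10), cursors c1@7 c2@10, authorship .....11.22
After op 3 (insert('r')): buffer="ilbgllhrflhr" (len 12), cursors c1@8 c2@12, authorship .....111.222
After op 4 (insert('d')): buffer="ilbgllhrdflhrd" (len 14), cursors c1@9 c2@14, authorship .....1111.2222
After op 5 (add_cursor(13)): buffer="ilbgllhrdflhrd" (len 14), cursors c1@9 c3@13 c2@14, authorship .....1111.2222
After op 6 (insert('w')): buffer="ilbgllhrdwflhrwdw" (len 17), cursors c1@10 c3@15 c2@17, authorship .....11111.222322
After op 7 (delete): buffer="ilbgllhrdflhrd" (len 14), cursors c1@9 c3@13 c2@14, authorship .....1111.2222
After op 8 (move_right): buffer="ilbgllhrdflhrd" (len 14), cursors c1@10 c2@14 c3@14, authorship .....1111.2222
Authorship (.=original, N=cursor N): . . . . . 1 1 1 1 . 2 2 2 2
Index 12: author = 2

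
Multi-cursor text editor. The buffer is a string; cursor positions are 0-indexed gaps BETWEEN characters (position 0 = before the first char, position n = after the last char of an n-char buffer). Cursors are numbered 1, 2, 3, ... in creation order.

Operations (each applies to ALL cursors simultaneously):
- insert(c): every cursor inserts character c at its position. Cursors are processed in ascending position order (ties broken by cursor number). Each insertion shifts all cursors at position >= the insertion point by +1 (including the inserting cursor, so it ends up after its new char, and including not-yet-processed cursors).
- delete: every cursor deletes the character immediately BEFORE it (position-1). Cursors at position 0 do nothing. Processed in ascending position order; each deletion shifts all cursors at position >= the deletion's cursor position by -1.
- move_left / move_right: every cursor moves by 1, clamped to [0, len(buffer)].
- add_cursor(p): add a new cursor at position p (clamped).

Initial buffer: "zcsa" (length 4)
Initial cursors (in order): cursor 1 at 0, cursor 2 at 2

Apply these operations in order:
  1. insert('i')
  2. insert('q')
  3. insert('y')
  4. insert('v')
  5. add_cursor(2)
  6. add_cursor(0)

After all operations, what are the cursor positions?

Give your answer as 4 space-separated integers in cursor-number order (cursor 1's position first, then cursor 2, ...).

After op 1 (insert('i')): buffer="izcisa" (len 6), cursors c1@1 c2@4, authorship 1..2..
After op 2 (insert('q')): buffer="iqzciqsa" (len 8), cursors c1@2 c2@6, authorship 11..22..
After op 3 (insert('y')): buffer="iqyzciqysa" (len 10), cursors c1@3 c2@8, authorship 111..222..
After op 4 (insert('v')): buffer="iqyvzciqyvsa" (len 12), cursors c1@4 c2@10, authorship 1111..2222..
After op 5 (add_cursor(2)): buffer="iqyvzciqyvsa" (len 12), cursors c3@2 c1@4 c2@10, authorship 1111..2222..
After op 6 (add_cursor(0)): buffer="iqyvzciqyvsa" (len 12), cursors c4@0 c3@2 c1@4 c2@10, authorship 1111..2222..

Answer: 4 10 2 0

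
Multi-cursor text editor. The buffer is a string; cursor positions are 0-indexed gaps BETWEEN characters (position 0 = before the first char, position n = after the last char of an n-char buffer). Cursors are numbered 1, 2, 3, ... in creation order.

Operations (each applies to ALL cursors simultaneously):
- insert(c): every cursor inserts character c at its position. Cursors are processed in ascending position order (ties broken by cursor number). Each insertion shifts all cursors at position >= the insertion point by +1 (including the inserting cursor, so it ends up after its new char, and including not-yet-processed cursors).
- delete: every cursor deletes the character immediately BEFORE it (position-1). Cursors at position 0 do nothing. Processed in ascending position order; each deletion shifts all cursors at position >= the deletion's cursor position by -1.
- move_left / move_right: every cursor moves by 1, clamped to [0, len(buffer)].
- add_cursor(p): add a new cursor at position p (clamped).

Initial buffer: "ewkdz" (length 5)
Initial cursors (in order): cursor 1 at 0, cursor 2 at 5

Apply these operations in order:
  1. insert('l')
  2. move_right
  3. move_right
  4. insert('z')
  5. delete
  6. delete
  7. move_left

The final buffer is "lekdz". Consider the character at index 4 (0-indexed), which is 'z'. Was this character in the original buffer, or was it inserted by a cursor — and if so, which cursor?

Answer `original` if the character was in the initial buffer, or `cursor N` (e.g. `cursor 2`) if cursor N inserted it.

Answer: original

Derivation:
After op 1 (insert('l')): buffer="lewkdzl" (len 7), cursors c1@1 c2@7, authorship 1.....2
After op 2 (move_right): buffer="lewkdzl" (len 7), cursors c1@2 c2@7, authorship 1.....2
After op 3 (move_right): buffer="lewkdzl" (len 7), cursors c1@3 c2@7, authorship 1.....2
After op 4 (insert('z')): buffer="lewzkdzlz" (len 9), cursors c1@4 c2@9, authorship 1..1...22
After op 5 (delete): buffer="lewkdzl" (len 7), cursors c1@3 c2@7, authorship 1.....2
After op 6 (delete): buffer="lekdz" (len 5), cursors c1@2 c2@5, authorship 1....
After op 7 (move_left): buffer="lekdz" (len 5), cursors c1@1 c2@4, authorship 1....
Authorship (.=original, N=cursor N): 1 . . . .
Index 4: author = original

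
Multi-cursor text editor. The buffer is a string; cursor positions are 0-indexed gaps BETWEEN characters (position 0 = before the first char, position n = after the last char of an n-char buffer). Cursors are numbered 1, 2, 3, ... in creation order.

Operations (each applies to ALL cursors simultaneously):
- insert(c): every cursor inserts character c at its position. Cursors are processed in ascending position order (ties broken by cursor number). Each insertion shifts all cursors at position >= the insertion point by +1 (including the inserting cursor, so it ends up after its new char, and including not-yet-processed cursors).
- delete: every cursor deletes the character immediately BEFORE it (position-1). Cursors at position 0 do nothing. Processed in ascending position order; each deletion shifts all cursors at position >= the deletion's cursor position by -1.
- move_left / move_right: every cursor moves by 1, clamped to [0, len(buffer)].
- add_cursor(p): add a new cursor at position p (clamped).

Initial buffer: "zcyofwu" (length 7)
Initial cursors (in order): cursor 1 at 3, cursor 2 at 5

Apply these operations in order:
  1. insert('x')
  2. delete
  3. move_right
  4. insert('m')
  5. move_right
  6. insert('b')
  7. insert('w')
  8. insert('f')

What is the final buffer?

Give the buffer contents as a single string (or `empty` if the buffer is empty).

After op 1 (insert('x')): buffer="zcyxofxwu" (len 9), cursors c1@4 c2@7, authorship ...1..2..
After op 2 (delete): buffer="zcyofwu" (len 7), cursors c1@3 c2@5, authorship .......
After op 3 (move_right): buffer="zcyofwu" (len 7), cursors c1@4 c2@6, authorship .......
After op 4 (insert('m')): buffer="zcyomfwmu" (len 9), cursors c1@5 c2@8, authorship ....1..2.
After op 5 (move_right): buffer="zcyomfwmu" (len 9), cursors c1@6 c2@9, authorship ....1..2.
After op 6 (insert('b')): buffer="zcyomfbwmub" (len 11), cursors c1@7 c2@11, authorship ....1.1.2.2
After op 7 (insert('w')): buffer="zcyomfbwwmubw" (len 13), cursors c1@8 c2@13, authorship ....1.11.2.22
After op 8 (insert('f')): buffer="zcyomfbwfwmubwf" (len 15), cursors c1@9 c2@15, authorship ....1.111.2.222

Answer: zcyomfbwfwmubwf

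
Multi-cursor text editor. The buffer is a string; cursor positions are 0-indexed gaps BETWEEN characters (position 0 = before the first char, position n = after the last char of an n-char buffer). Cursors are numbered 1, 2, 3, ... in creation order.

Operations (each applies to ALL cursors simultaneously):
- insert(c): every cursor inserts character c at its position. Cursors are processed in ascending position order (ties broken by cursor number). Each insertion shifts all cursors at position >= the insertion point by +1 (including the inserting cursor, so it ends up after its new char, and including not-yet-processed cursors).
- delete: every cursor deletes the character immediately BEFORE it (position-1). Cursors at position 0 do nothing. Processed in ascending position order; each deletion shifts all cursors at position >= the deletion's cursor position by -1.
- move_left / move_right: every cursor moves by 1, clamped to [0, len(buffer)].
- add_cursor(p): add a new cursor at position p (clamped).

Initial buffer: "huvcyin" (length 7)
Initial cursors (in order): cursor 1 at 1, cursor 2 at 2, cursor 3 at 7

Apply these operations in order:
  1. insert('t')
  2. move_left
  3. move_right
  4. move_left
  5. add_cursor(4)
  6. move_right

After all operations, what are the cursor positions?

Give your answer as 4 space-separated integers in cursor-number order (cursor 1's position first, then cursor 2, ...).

After op 1 (insert('t')): buffer="htutvcyint" (len 10), cursors c1@2 c2@4 c3@10, authorship .1.2.....3
After op 2 (move_left): buffer="htutvcyint" (len 10), cursors c1@1 c2@3 c3@9, authorship .1.2.....3
After op 3 (move_right): buffer="htutvcyint" (len 10), cursors c1@2 c2@4 c3@10, authorship .1.2.....3
After op 4 (move_left): buffer="htutvcyint" (len 10), cursors c1@1 c2@3 c3@9, authorship .1.2.....3
After op 5 (add_cursor(4)): buffer="htutvcyint" (len 10), cursors c1@1 c2@3 c4@4 c3@9, authorship .1.2.....3
After op 6 (move_right): buffer="htutvcyint" (len 10), cursors c1@2 c2@4 c4@5 c3@10, authorship .1.2.....3

Answer: 2 4 10 5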